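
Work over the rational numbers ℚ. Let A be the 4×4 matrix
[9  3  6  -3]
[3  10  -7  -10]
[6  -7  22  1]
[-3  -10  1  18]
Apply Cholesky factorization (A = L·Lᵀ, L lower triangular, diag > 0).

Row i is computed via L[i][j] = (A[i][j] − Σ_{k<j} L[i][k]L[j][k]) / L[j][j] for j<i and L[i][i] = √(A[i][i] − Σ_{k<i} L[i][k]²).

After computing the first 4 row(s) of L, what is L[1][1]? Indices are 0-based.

Step 1: L[0][0] = √(9) = 3.
  L[1][0] = (3) / L[0][0] = 1.
Step 2: L[1][1] = √(9) = 3.
  L[2][0] = (6) / L[0][0] = 2.
  L[2][1] = (-9) / L[1][1] = -3.
Step 3: L[2][2] = √(9) = 3.
  L[3][0] = (-3) / L[0][0] = -1.
  L[3][1] = (-9) / L[1][1] = -3.
  L[3][2] = (-6) / L[2][2] = -2.
Step 4: L[3][3] = √(4) = 2.

L[1][1] = 3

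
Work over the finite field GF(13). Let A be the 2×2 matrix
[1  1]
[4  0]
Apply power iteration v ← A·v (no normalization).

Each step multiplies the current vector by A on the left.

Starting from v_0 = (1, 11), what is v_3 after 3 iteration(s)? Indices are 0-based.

v_0 = (1, 11).
v_1 = A·v_0 = (12, 4).
v_2 = A·v_1 = (3, 9).
v_3 = A·v_2 = (12, 12).

v_3 = (12, 12)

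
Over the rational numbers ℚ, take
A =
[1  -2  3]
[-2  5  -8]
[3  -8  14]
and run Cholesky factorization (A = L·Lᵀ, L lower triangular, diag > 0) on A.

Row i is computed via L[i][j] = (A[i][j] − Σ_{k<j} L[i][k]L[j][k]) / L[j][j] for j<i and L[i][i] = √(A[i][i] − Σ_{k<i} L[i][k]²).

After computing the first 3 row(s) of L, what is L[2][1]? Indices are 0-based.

Step 1: L[0][0] = √(1) = 1.
  L[1][0] = (-2) / L[0][0] = -2.
Step 2: L[1][1] = √(1) = 1.
  L[2][0] = (3) / L[0][0] = 3.
  L[2][1] = (-2) / L[1][1] = -2.
Step 3: L[2][2] = √(1) = 1.

L[2][1] = -2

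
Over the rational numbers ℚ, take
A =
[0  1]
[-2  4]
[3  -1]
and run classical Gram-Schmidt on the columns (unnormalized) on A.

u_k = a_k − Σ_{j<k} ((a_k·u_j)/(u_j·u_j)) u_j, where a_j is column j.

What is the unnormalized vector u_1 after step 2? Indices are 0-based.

u_1 = (1, 30/13, 20/13)

Step 1: u_0 = a_0 = (0, -2, 3).
Step 2: u_1 = a_1 − (-11/13)·u_0 = (1, 30/13, 20/13).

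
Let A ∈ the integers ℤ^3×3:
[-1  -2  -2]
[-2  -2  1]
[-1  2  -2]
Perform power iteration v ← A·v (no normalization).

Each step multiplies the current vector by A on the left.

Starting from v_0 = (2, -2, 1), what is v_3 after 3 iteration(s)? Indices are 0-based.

v_0 = (2, -2, 1).
v_1 = A·v_0 = (0, 1, -8).
v_2 = A·v_1 = (14, -10, 18).
v_3 = A·v_2 = (-30, 10, -70).

v_3 = (-30, 10, -70)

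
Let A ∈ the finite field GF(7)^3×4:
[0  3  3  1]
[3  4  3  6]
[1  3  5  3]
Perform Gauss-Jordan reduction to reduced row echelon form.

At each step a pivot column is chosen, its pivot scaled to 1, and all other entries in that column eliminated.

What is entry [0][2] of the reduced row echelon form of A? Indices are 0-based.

M[0][2] = 2

step 1: exchange rows 0,1
step 1: normalize row 0 (÷3) = (1, 6, 1, 2)
  row 2: subtract 1×row0 = (0, 4, 4, 1)
step 2: normalize row 1 (÷3) = (0, 1, 1, 5)
  row 0: subtract 6×row1 = (1, 0, 2, 0)
  row 2: subtract 4×row1 = (0, 0, 0, 2)
skip col 2 (zero from row 2)
step 3: normalize row 2 (÷2) = (0, 0, 0, 1)
  row 1: subtract 5×row2 = (0, 1, 1, 0)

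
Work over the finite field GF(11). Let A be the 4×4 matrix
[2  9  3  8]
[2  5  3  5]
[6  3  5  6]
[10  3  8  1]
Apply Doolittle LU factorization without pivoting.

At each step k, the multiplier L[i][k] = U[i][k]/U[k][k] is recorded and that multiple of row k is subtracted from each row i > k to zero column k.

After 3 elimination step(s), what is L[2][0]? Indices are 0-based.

k=0: U[0][0]=2
  eliminate (1,0): mult=1, new row 1: (0, 7, 0, 8); set L[1][0]=1
  eliminate (2,0): mult=3, new row 2: (0, 9, 7, 4); set L[2][0]=3
  eliminate (3,0): mult=5, new row 3: (0, 2, 4, 5); set L[3][0]=5
k=1: U[1][1]=7
  eliminate (2,1): mult=6, new row 2: (0, 0, 7, 0); set L[2][1]=6
  eliminate (3,1): mult=5, new row 3: (0, 0, 4, 9); set L[3][1]=5
k=2: U[2][2]=7
  eliminate (3,2): mult=10, new row 3: (0, 0, 0, 9); set L[3][2]=10

L[2][0] = 3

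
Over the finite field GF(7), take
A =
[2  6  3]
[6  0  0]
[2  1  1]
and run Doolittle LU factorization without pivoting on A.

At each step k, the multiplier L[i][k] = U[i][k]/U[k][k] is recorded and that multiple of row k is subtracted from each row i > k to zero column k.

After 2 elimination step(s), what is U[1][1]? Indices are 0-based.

U[1][1] = 3

[col 0] pivot 2
  R1 -= 3*R0 → (0, 3, 5)  (L[1][0] := 3)
  R2 -= 1*R0 → (0, 2, 5)  (L[2][0] := 1)
[col 1] pivot 3
  R2 -= 3*R1 → (0, 0, 4)  (L[2][1] := 3)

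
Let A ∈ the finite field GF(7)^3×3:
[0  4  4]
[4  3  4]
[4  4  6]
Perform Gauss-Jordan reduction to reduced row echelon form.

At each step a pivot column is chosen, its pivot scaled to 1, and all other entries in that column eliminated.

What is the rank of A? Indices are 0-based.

pivot(0,0): swap R0↔R1
pivot(0,0)=4: scale R0 → (1, 6, 1)
  clear (2,0): R2 −= (4)R0 → (0, 1, 2)
pivot(1,1)=4: scale R1 → (0, 1, 1)
  clear (0,1): R0 −= (6)R1 → (1, 0, 2)
  clear (2,1): R2 −= (1)R1 → (0, 0, 1)
pivot(2,2)=1: scale R2 → (0, 0, 1)
  clear (0,2): R0 −= (2)R2 → (1, 0, 0)
  clear (1,2): R1 −= (1)R2 → (0, 1, 0)

rank = 3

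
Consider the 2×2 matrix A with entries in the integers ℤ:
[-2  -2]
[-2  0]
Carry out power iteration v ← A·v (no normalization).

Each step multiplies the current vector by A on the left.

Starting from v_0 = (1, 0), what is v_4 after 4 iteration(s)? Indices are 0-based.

v_4 = (80, 48)

v_0 = (1, 0).
v_1 = A·v_0 = (-2, -2).
v_2 = A·v_1 = (8, 4).
v_3 = A·v_2 = (-24, -16).
v_4 = A·v_3 = (80, 48).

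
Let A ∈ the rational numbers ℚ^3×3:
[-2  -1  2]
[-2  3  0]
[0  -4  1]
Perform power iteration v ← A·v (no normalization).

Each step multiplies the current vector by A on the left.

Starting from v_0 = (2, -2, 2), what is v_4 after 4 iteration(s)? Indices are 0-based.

v_4 = (362, -626, 802)

v_0 = (2, -2, 2).
v_1 = A·v_0 = (2, -10, 10).
v_2 = A·v_1 = (26, -34, 50).
v_3 = A·v_2 = (82, -154, 186).
v_4 = A·v_3 = (362, -626, 802).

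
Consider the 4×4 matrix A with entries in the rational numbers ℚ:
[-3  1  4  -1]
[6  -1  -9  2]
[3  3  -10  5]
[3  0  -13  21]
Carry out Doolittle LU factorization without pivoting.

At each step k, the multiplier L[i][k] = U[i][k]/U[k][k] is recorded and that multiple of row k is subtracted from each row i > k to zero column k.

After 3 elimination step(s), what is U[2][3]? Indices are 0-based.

U[2][3] = 4

[col 0] pivot -3
  R1 -= -2*R0 → (0, 1, -1, 0)  (L[1][0] := -2)
  R2 -= -1*R0 → (0, 4, -6, 4)  (L[2][0] := -1)
  R3 -= -1*R0 → (0, 1, -9, 20)  (L[3][0] := -1)
[col 1] pivot 1
  R2 -= 4*R1 → (0, 0, -2, 4)  (L[2][1] := 4)
  R3 -= 1*R1 → (0, 0, -8, 20)  (L[3][1] := 1)
[col 2] pivot -2
  R3 -= 4*R2 → (0, 0, 0, 4)  (L[3][2] := 4)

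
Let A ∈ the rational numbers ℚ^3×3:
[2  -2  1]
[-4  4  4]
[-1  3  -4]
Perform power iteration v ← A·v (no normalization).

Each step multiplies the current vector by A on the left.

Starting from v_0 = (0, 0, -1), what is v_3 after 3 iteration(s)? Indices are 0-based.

v_3 = (-15, -132, 110)

v_0 = (0, 0, -1).
v_1 = A·v_0 = (-1, -4, 4).
v_2 = A·v_1 = (10, 4, -27).
v_3 = A·v_2 = (-15, -132, 110).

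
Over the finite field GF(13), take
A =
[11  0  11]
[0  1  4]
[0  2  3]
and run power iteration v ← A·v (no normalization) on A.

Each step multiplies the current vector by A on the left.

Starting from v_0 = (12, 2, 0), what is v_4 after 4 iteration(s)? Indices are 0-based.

v_0 = (12, 2, 0).
v_1 = A·v_0 = (2, 2, 4).
v_2 = A·v_1 = (1, 5, 3).
v_3 = A·v_2 = (5, 4, 6).
v_4 = A·v_3 = (4, 2, 0).

v_4 = (4, 2, 0)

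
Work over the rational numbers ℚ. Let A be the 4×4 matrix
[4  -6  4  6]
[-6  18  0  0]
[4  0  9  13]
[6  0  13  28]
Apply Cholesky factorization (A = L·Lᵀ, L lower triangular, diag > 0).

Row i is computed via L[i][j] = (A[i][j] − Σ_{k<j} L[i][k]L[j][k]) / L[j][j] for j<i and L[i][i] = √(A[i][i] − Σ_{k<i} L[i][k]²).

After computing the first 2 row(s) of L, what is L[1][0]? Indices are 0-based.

Step 1: L[0][0] = √(4) = 2.
  L[1][0] = (-6) / L[0][0] = -3.
Step 2: L[1][1] = √(9) = 3.

L[1][0] = -3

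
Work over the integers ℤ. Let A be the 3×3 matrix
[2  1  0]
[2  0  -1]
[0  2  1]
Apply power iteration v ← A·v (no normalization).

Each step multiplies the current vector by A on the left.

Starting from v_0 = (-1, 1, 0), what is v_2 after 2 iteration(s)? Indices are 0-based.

v_0 = (-1, 1, 0).
v_1 = A·v_0 = (-1, -2, 2).
v_2 = A·v_1 = (-4, -4, -2).

v_2 = (-4, -4, -2)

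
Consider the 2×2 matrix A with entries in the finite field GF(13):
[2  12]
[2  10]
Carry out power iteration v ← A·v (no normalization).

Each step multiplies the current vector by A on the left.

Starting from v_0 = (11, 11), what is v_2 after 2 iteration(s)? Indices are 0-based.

v_0 = (11, 11).
v_1 = A·v_0 = (11, 2).
v_2 = A·v_1 = (7, 3).

v_2 = (7, 3)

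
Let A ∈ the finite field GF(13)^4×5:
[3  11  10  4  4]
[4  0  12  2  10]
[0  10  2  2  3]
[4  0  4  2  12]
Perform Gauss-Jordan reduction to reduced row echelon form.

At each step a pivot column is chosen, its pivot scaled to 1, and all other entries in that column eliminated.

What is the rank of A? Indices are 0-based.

pivot(0,0)=3: scale R0 → (1, 8, 12, 10, 10)
  clear (1,0): R1 −= (4)R0 → (0, 7, 3, 1, 9)
  clear (3,0): R3 −= (4)R0 → (0, 7, 8, 1, 11)
pivot(1,1)=7: scale R1 → (0, 1, 6, 2, 5)
  clear (0,1): R0 −= (8)R1 → (1, 0, 3, 7, 9)
  clear (2,1): R2 −= (10)R1 → (0, 0, 7, 8, 5)
  clear (3,1): R3 −= (7)R1 → (0, 0, 5, 0, 2)
pivot(2,2)=7: scale R2 → (0, 0, 1, 3, 10)
  clear (0,2): R0 −= (3)R2 → (1, 0, 0, 11, 5)
  clear (1,2): R1 −= (6)R2 → (0, 1, 0, 10, 10)
  clear (3,2): R3 −= (5)R2 → (0, 0, 0, 11, 4)
pivot(3,3)=11: scale R3 → (0, 0, 0, 1, 11)
  clear (0,3): R0 −= (11)R3 → (1, 0, 0, 0, 1)
  clear (1,3): R1 −= (10)R3 → (0, 1, 0, 0, 4)
  clear (2,3): R2 −= (3)R3 → (0, 0, 1, 0, 3)

rank = 4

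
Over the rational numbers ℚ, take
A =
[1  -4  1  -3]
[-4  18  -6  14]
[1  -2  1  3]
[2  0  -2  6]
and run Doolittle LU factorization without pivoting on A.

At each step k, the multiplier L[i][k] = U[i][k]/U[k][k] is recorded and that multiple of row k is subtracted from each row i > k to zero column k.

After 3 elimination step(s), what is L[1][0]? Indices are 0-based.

L[1][0] = -4

[col 0] pivot 1
  R1 -= -4*R0 → (0, 2, -2, 2)  (L[1][0] := -4)
  R2 -= 1*R0 → (0, 2, 0, 6)  (L[2][0] := 1)
  R3 -= 2*R0 → (0, 8, -4, 12)  (L[3][0] := 2)
[col 1] pivot 2
  R2 -= 1*R1 → (0, 0, 2, 4)  (L[2][1] := 1)
  R3 -= 4*R1 → (0, 0, 4, 4)  (L[3][1] := 4)
[col 2] pivot 2
  R3 -= 2*R2 → (0, 0, 0, -4)  (L[3][2] := 2)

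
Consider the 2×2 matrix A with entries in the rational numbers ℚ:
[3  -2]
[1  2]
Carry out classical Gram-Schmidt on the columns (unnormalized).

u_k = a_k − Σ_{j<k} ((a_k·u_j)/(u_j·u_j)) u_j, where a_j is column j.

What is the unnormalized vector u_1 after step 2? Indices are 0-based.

Step 1: u_0 = a_0 = (3, 1).
Step 2: u_1 = a_1 − (-2/5)·u_0 = (-4/5, 12/5).

u_1 = (-4/5, 12/5)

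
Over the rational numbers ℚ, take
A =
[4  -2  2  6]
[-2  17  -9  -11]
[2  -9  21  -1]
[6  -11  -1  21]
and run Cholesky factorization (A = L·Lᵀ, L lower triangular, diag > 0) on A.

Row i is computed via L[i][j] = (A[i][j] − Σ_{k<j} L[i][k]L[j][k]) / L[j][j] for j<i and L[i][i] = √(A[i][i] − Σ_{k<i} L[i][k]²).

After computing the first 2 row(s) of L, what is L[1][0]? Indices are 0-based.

Step 1: L[0][0] = √(4) = 2.
  L[1][0] = (-2) / L[0][0] = -1.
Step 2: L[1][1] = √(16) = 4.

L[1][0] = -1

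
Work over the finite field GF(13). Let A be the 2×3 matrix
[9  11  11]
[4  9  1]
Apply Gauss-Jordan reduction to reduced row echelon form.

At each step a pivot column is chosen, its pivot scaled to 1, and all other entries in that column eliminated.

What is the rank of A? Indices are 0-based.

rank = 2

pivot(0,0)=9: scale R0 → (1, 7, 7)
  clear (1,0): R1 −= (4)R0 → (0, 7, 12)
pivot(1,1)=7: scale R1 → (0, 1, 11)
  clear (0,1): R0 −= (7)R1 → (1, 0, 8)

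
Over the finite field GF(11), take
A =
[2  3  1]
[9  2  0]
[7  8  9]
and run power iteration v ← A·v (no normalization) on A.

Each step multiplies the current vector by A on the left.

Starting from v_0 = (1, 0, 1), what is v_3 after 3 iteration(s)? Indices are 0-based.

v_3 = (8, 3, 9)

v_0 = (1, 0, 1).
v_1 = A·v_0 = (3, 9, 5).
v_2 = A·v_1 = (5, 1, 6).
v_3 = A·v_2 = (8, 3, 9).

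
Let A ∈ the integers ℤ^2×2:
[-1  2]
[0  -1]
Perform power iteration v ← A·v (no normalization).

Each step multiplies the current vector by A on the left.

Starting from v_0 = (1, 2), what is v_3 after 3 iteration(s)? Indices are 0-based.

v_3 = (11, -2)

v_0 = (1, 2).
v_1 = A·v_0 = (3, -2).
v_2 = A·v_1 = (-7, 2).
v_3 = A·v_2 = (11, -2).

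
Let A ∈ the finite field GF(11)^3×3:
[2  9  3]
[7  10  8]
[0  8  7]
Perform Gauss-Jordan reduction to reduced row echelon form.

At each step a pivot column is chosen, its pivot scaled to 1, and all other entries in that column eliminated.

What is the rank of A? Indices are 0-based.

rank = 3

[1] R0 /= 2  ⇒  (1, 10, 7)
     R1 -= 7·R0  ⇒  (0, 6, 3)
[2] R1 /= 6  ⇒  (0, 1, 6)
     R0 -= 10·R1  ⇒  (1, 0, 2)
     R2 -= 8·R1  ⇒  (0, 0, 3)
[3] R2 /= 3  ⇒  (0, 0, 1)
     R0 -= 2·R2  ⇒  (1, 0, 0)
     R1 -= 6·R2  ⇒  (0, 1, 0)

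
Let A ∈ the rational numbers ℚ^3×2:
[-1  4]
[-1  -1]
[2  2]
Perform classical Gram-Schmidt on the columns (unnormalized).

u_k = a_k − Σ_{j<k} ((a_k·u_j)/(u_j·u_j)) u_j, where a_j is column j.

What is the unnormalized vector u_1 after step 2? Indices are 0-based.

u_1 = (25/6, -5/6, 5/3)

Step 1: u_0 = a_0 = (-1, -1, 2).
Step 2: u_1 = a_1 − (1/6)·u_0 = (25/6, -5/6, 5/3).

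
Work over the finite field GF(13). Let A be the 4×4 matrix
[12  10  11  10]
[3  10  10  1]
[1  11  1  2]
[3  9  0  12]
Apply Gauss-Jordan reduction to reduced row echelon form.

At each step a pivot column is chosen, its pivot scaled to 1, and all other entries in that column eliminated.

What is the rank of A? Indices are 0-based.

rank = 4

[1] R0 /= 12  ⇒  (1, 3, 2, 3)
     R1 -= 3·R0  ⇒  (0, 1, 4, 5)
     R2 -= 1·R0  ⇒  (0, 8, 12, 12)
     R3 -= 3·R0  ⇒  (0, 0, 7, 3)
[2] R1 /= 1  ⇒  (0, 1, 4, 5)
     R0 -= 3·R1  ⇒  (1, 0, 3, 1)
     R2 -= 8·R1  ⇒  (0, 0, 6, 11)
[3] R2 /= 6  ⇒  (0, 0, 1, 4)
     R0 -= 3·R2  ⇒  (1, 0, 0, 2)
     R1 -= 4·R2  ⇒  (0, 1, 0, 2)
     R3 -= 7·R2  ⇒  (0, 0, 0, 1)
[4] R3 /= 1  ⇒  (0, 0, 0, 1)
     R0 -= 2·R3  ⇒  (1, 0, 0, 0)
     R1 -= 2·R3  ⇒  (0, 1, 0, 0)
     R2 -= 4·R3  ⇒  (0, 0, 1, 0)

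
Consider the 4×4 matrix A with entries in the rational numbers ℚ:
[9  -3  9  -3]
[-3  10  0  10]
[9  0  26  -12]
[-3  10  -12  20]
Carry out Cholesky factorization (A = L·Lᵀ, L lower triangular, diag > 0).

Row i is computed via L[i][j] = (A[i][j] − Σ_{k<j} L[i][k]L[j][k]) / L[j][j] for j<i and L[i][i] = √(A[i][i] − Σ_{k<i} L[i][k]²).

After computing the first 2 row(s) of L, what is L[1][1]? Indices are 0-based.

Step 1: L[0][0] = √(9) = 3.
  L[1][0] = (-3) / L[0][0] = -1.
Step 2: L[1][1] = √(9) = 3.

L[1][1] = 3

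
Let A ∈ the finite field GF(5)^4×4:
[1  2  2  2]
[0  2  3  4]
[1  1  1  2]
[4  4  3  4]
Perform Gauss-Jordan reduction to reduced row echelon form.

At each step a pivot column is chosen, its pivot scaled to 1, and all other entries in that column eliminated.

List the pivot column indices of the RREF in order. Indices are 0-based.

pivot(0,0)=1: scale R0 → (1, 2, 2, 2)
  clear (2,0): R2 −= (1)R0 → (0, 4, 4, 0)
  clear (3,0): R3 −= (4)R0 → (0, 1, 0, 1)
pivot(1,1)=2: scale R1 → (0, 1, 4, 2)
  clear (0,1): R0 −= (2)R1 → (1, 0, 4, 3)
  clear (2,1): R2 −= (4)R1 → (0, 0, 3, 2)
  clear (3,1): R3 −= (1)R1 → (0, 0, 1, 4)
pivot(2,2)=3: scale R2 → (0, 0, 1, 4)
  clear (0,2): R0 −= (4)R2 → (1, 0, 0, 2)
  clear (1,2): R1 −= (4)R2 → (0, 1, 0, 1)
  clear (3,2): R3 −= (1)R2 → (0, 0, 0, 0)
col 3: no nonzero at/below row 3; advance.

pivot columns: 0, 1, 2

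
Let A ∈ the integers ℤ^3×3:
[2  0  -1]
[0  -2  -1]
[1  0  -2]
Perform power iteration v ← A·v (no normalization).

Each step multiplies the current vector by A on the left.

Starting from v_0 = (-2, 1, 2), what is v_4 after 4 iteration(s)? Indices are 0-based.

v_0 = (-2, 1, 2).
v_1 = A·v_0 = (-6, -4, -6).
v_2 = A·v_1 = (-6, 14, 6).
v_3 = A·v_2 = (-18, -34, -18).
v_4 = A·v_3 = (-18, 86, 18).

v_4 = (-18, 86, 18)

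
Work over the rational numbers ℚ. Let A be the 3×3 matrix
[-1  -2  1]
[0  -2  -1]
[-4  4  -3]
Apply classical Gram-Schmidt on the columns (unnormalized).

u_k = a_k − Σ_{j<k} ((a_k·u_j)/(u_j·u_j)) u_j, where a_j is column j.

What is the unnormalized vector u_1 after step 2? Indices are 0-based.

Step 1: u_0 = a_0 = (-1, 0, -4).
Step 2: u_1 = a_1 − (-14/17)·u_0 = (-48/17, -2, 12/17).

u_1 = (-48/17, -2, 12/17)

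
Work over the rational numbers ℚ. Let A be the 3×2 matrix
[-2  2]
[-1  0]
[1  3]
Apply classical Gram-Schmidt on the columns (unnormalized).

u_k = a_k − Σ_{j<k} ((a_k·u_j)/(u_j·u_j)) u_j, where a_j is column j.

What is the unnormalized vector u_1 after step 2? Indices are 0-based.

Step 1: u_0 = a_0 = (-2, -1, 1).
Step 2: u_1 = a_1 − (-1/6)·u_0 = (5/3, -1/6, 19/6).

u_1 = (5/3, -1/6, 19/6)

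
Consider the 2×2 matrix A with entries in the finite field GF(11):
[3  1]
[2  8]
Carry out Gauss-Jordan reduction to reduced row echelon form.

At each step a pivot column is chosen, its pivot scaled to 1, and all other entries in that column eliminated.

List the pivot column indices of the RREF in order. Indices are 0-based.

pivot(0,0)=3: scale R0 → (1, 4)
  clear (1,0): R1 −= (2)R0 → (0, 0)
col 1: no nonzero at/below row 1; advance.

pivot columns: 0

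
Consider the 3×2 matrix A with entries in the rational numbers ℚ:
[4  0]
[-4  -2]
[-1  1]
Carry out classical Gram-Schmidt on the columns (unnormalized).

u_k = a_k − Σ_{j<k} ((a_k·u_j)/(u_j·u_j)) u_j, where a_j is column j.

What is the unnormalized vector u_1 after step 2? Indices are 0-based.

Step 1: u_0 = a_0 = (4, -4, -1).
Step 2: u_1 = a_1 − (7/33)·u_0 = (-28/33, -38/33, 40/33).

u_1 = (-28/33, -38/33, 40/33)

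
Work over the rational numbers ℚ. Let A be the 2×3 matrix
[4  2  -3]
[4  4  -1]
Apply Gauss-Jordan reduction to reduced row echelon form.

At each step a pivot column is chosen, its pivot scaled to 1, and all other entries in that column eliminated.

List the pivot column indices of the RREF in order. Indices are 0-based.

pivot(0,0)=4: scale R0 → (1, 1/2, -3/4)
  clear (1,0): R1 −= (4)R0 → (0, 2, 2)
pivot(1,1)=2: scale R1 → (0, 1, 1)
  clear (0,1): R0 −= (1/2)R1 → (1, 0, -5/4)

pivot columns: 0, 1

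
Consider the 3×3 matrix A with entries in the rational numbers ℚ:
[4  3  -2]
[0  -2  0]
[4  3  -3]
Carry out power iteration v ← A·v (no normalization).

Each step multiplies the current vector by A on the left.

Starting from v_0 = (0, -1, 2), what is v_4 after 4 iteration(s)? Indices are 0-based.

v_4 = (-42, -16, 1)

v_0 = (0, -1, 2).
v_1 = A·v_0 = (-7, 2, -9).
v_2 = A·v_1 = (-4, -4, 5).
v_3 = A·v_2 = (-38, 8, -43).
v_4 = A·v_3 = (-42, -16, 1).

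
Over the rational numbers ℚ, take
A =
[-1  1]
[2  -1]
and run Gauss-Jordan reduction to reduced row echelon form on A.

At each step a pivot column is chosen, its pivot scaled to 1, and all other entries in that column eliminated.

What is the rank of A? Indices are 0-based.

step 1: normalize row 0 (÷-1) = (1, -1)
  row 1: subtract 2×row0 = (0, 1)
step 2: normalize row 1 (÷1) = (0, 1)
  row 0: subtract -1×row1 = (1, 0)

rank = 2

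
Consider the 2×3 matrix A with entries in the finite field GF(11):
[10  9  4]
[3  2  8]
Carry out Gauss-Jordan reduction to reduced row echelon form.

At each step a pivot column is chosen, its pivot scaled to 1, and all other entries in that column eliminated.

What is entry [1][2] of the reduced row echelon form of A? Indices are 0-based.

[1] R0 /= 10  ⇒  (1, 2, 7)
     R1 -= 3·R0  ⇒  (0, 7, 9)
[2] R1 /= 7  ⇒  (0, 1, 6)
     R0 -= 2·R1  ⇒  (1, 0, 6)

M[1][2] = 6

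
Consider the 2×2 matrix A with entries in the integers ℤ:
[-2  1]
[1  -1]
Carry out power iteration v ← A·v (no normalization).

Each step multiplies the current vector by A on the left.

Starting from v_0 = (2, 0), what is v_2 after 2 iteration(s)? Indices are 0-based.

v_2 = (10, -6)

v_0 = (2, 0).
v_1 = A·v_0 = (-4, 2).
v_2 = A·v_1 = (10, -6).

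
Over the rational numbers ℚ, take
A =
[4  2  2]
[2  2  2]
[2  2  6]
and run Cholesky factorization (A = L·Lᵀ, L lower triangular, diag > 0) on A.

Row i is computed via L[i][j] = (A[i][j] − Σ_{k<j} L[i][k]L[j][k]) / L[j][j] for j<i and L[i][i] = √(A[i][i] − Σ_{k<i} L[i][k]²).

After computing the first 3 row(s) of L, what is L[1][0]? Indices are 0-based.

Step 1: L[0][0] = √(4) = 2.
  L[1][0] = (2) / L[0][0] = 1.
Step 2: L[1][1] = √(1) = 1.
  L[2][0] = (2) / L[0][0] = 1.
  L[2][1] = (1) / L[1][1] = 1.
Step 3: L[2][2] = √(4) = 2.

L[1][0] = 1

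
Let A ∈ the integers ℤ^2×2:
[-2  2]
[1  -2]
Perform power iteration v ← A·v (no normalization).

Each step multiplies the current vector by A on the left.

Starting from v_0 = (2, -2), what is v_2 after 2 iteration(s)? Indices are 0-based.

v_0 = (2, -2).
v_1 = A·v_0 = (-8, 6).
v_2 = A·v_1 = (28, -20).

v_2 = (28, -20)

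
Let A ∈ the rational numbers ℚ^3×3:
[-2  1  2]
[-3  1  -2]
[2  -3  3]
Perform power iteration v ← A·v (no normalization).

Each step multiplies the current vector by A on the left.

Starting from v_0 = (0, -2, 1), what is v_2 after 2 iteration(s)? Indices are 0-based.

v_0 = (0, -2, 1).
v_1 = A·v_0 = (0, -4, 9).
v_2 = A·v_1 = (14, -22, 39).

v_2 = (14, -22, 39)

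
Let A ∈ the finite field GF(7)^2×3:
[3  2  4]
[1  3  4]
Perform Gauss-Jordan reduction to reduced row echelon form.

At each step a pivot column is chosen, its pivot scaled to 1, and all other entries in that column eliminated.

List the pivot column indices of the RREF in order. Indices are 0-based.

pivot columns: 0, 2

step 1: normalize row 0 (÷3) = (1, 3, 6)
  row 1: subtract 1×row0 = (0, 0, 5)
skip col 1 (zero from row 1)
step 2: normalize row 1 (÷5) = (0, 0, 1)
  row 0: subtract 6×row1 = (1, 3, 0)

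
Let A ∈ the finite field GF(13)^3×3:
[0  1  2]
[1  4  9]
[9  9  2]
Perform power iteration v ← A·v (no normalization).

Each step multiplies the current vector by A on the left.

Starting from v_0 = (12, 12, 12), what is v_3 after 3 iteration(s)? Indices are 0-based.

v_0 = (12, 12, 12).
v_1 = A·v_0 = (10, 12, 6).
v_2 = A·v_1 = (11, 8, 2).
v_3 = A·v_2 = (12, 9, 6).

v_3 = (12, 9, 6)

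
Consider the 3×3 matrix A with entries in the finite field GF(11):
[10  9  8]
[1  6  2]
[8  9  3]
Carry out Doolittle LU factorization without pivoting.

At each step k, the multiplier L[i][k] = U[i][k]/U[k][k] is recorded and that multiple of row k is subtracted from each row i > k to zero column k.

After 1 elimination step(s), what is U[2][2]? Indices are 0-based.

U[2][2] = 1

Step 1: pivot at (0,0) is 10.
  row1 ← row1 − (10)·row0  ⇒  L[1][0]=10, U row1=(0, 4, 10)
  row2 ← row2 − (3)·row0  ⇒  L[2][0]=3, U row2=(0, 4, 1)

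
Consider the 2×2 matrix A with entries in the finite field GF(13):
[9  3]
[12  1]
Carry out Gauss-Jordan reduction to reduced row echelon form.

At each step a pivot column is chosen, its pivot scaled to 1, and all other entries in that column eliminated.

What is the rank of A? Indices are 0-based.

step 1: normalize row 0 (÷9) = (1, 9)
  row 1: subtract 12×row0 = (0, 10)
step 2: normalize row 1 (÷10) = (0, 1)
  row 0: subtract 9×row1 = (1, 0)

rank = 2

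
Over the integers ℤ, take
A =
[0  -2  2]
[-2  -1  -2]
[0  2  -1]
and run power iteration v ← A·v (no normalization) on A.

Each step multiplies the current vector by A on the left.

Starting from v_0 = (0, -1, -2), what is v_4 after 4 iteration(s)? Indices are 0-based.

v_4 = (-26, -21, 14)

v_0 = (0, -1, -2).
v_1 = A·v_0 = (-2, 5, 0).
v_2 = A·v_1 = (-10, -1, 10).
v_3 = A·v_2 = (22, 1, -12).
v_4 = A·v_3 = (-26, -21, 14).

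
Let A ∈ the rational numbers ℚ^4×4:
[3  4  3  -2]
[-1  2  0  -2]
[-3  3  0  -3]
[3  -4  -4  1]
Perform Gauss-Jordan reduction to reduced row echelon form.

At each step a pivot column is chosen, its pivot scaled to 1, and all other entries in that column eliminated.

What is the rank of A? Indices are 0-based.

pivot(0,0)=3: scale R0 → (1, 4/3, 1, -2/3)
  clear (1,0): R1 −= (-1)R0 → (0, 10/3, 1, -8/3)
  clear (2,0): R2 −= (-3)R0 → (0, 7, 3, -5)
  clear (3,0): R3 −= (3)R0 → (0, -8, -7, 3)
pivot(1,1)=10/3: scale R1 → (0, 1, 3/10, -4/5)
  clear (0,1): R0 −= (4/3)R1 → (1, 0, 3/5, 2/5)
  clear (2,1): R2 −= (7)R1 → (0, 0, 9/10, 3/5)
  clear (3,1): R3 −= (-8)R1 → (0, 0, -23/5, -17/5)
pivot(2,2)=9/10: scale R2 → (0, 0, 1, 2/3)
  clear (0,2): R0 −= (3/5)R2 → (1, 0, 0, 0)
  clear (1,2): R1 −= (3/10)R2 → (0, 1, 0, -1)
  clear (3,2): R3 −= (-23/5)R2 → (0, 0, 0, -1/3)
pivot(3,3)=-1/3: scale R3 → (0, 0, 0, 1)
  clear (1,3): R1 −= (-1)R3 → (0, 1, 0, 0)
  clear (2,3): R2 −= (2/3)R3 → (0, 0, 1, 0)

rank = 4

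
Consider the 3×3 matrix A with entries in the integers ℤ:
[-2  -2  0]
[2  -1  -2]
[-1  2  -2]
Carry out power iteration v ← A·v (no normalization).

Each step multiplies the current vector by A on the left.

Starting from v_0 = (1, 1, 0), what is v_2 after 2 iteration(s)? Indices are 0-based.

v_2 = (6, -11, 4)

v_0 = (1, 1, 0).
v_1 = A·v_0 = (-4, 1, 1).
v_2 = A·v_1 = (6, -11, 4).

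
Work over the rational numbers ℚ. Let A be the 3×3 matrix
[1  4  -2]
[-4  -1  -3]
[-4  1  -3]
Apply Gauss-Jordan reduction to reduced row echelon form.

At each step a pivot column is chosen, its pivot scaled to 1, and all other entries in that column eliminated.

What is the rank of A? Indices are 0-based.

rank = 3

pivot(0,0)=1: scale R0 → (1, 4, -2)
  clear (1,0): R1 −= (-4)R0 → (0, 15, -11)
  clear (2,0): R2 −= (-4)R0 → (0, 17, -11)
pivot(1,1)=15: scale R1 → (0, 1, -11/15)
  clear (0,1): R0 −= (4)R1 → (1, 0, 14/15)
  clear (2,1): R2 −= (17)R1 → (0, 0, 22/15)
pivot(2,2)=22/15: scale R2 → (0, 0, 1)
  clear (0,2): R0 −= (14/15)R2 → (1, 0, 0)
  clear (1,2): R1 −= (-11/15)R2 → (0, 1, 0)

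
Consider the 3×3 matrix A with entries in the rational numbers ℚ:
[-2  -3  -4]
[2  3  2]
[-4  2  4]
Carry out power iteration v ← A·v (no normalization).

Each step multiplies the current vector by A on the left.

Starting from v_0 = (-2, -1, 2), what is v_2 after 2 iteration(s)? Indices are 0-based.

v_0 = (-2, -1, 2).
v_1 = A·v_0 = (-1, -3, 14).
v_2 = A·v_1 = (-45, 17, 54).

v_2 = (-45, 17, 54)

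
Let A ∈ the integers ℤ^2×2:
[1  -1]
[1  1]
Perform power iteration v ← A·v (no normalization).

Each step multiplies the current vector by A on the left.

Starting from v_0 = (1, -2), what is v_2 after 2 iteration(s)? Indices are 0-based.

v_2 = (4, 2)

v_0 = (1, -2).
v_1 = A·v_0 = (3, -1).
v_2 = A·v_1 = (4, 2).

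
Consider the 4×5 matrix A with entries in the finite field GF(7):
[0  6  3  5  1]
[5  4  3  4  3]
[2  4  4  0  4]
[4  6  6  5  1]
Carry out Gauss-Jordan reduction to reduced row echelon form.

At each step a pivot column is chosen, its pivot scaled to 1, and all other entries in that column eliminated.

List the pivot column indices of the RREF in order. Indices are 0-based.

pivot columns: 0, 1, 2, 3

pivot(0,0): swap R0↔R1
pivot(0,0)=5: scale R0 → (1, 5, 2, 5, 2)
  clear (2,0): R2 −= (2)R0 → (0, 1, 0, 4, 0)
  clear (3,0): R3 −= (4)R0 → (0, 0, 5, 6, 0)
pivot(1,1)=6: scale R1 → (0, 1, 4, 2, 6)
  clear (0,1): R0 −= (5)R1 → (1, 0, 3, 2, 0)
  clear (2,1): R2 −= (1)R1 → (0, 0, 3, 2, 1)
pivot(2,2)=3: scale R2 → (0, 0, 1, 3, 5)
  clear (0,2): R0 −= (3)R2 → (1, 0, 0, 0, 6)
  clear (1,2): R1 −= (4)R2 → (0, 1, 0, 4, 0)
  clear (3,2): R3 −= (5)R2 → (0, 0, 0, 5, 3)
pivot(3,3)=5: scale R3 → (0, 0, 0, 1, 2)
  clear (1,3): R1 −= (4)R3 → (0, 1, 0, 0, 6)
  clear (2,3): R2 −= (3)R3 → (0, 0, 1, 0, 6)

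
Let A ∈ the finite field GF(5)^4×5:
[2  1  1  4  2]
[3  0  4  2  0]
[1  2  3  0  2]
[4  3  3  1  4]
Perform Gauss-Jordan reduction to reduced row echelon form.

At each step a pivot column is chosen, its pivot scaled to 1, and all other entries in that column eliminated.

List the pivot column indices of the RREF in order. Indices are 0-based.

step 1: normalize row 0 (÷2) = (1, 3, 3, 2, 1)
  row 1: subtract 3×row0 = (0, 1, 0, 1, 2)
  row 2: subtract 1×row0 = (0, 4, 0, 3, 1)
  row 3: subtract 4×row0 = (0, 1, 1, 3, 0)
step 2: normalize row 1 (÷1) = (0, 1, 0, 1, 2)
  row 0: subtract 3×row1 = (1, 0, 3, 4, 0)
  row 2: subtract 4×row1 = (0, 0, 0, 4, 3)
  row 3: subtract 1×row1 = (0, 0, 1, 2, 3)
step 3: exchange rows 2,3
step 3: normalize row 2 (÷1) = (0, 0, 1, 2, 3)
  row 0: subtract 3×row2 = (1, 0, 0, 3, 1)
step 4: normalize row 3 (÷4) = (0, 0, 0, 1, 2)
  row 0: subtract 3×row3 = (1, 0, 0, 0, 0)
  row 1: subtract 1×row3 = (0, 1, 0, 0, 0)
  row 2: subtract 2×row3 = (0, 0, 1, 0, 4)

pivot columns: 0, 1, 2, 3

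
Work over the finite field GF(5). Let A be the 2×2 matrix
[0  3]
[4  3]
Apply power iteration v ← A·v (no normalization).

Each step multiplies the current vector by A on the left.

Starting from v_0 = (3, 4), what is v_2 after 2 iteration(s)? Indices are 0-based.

v_0 = (3, 4).
v_1 = A·v_0 = (2, 4).
v_2 = A·v_1 = (2, 0).

v_2 = (2, 0)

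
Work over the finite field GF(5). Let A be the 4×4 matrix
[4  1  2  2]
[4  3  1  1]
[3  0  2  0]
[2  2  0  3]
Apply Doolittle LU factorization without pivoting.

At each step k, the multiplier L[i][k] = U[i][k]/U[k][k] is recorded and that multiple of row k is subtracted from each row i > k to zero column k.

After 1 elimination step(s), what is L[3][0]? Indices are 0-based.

L[3][0] = 3

k=0: U[0][0]=4
  eliminate (1,0): mult=1, new row 1: (0, 2, 4, 4); set L[1][0]=1
  eliminate (2,0): mult=2, new row 2: (0, 3, 3, 1); set L[2][0]=2
  eliminate (3,0): mult=3, new row 3: (0, 4, 4, 2); set L[3][0]=3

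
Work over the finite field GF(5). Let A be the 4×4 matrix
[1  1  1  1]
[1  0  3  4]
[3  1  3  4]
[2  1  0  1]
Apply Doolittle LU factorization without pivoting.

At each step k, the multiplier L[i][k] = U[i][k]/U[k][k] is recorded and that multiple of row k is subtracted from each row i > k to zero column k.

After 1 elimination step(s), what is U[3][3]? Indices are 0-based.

k=0: U[0][0]=1
  eliminate (1,0): mult=1, new row 1: (0, 4, 2, 3); set L[1][0]=1
  eliminate (2,0): mult=3, new row 2: (0, 3, 0, 1); set L[2][0]=3
  eliminate (3,0): mult=2, new row 3: (0, 4, 3, 4); set L[3][0]=2

U[3][3] = 4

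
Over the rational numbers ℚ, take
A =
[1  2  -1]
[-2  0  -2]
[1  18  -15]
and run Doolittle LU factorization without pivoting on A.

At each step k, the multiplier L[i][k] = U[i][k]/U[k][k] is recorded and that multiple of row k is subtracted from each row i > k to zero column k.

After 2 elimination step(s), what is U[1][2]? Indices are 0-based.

[col 0] pivot 1
  R1 -= -2*R0 → (0, 4, -4)  (L[1][0] := -2)
  R2 -= 1*R0 → (0, 16, -14)  (L[2][0] := 1)
[col 1] pivot 4
  R2 -= 4*R1 → (0, 0, 2)  (L[2][1] := 4)

U[1][2] = -4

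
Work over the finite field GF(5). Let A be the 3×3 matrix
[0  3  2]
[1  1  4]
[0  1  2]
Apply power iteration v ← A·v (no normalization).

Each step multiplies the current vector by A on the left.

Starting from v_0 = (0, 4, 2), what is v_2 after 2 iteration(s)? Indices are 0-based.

v_2 = (2, 0, 3)

v_0 = (0, 4, 2).
v_1 = A·v_0 = (1, 2, 3).
v_2 = A·v_1 = (2, 0, 3).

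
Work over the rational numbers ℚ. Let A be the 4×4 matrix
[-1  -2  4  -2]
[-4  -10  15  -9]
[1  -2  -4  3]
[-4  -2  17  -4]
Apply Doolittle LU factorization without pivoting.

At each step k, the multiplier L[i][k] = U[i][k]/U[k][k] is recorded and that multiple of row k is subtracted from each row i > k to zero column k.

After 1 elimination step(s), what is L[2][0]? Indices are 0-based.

L[2][0] = -1

Step 1: pivot at (0,0) is -1.
  row1 ← row1 − (4)·row0  ⇒  L[1][0]=4, U row1=(0, -2, -1, -1)
  row2 ← row2 − (-1)·row0  ⇒  L[2][0]=-1, U row2=(0, -4, 0, 1)
  row3 ← row3 − (4)·row0  ⇒  L[3][0]=4, U row3=(0, 6, 1, 4)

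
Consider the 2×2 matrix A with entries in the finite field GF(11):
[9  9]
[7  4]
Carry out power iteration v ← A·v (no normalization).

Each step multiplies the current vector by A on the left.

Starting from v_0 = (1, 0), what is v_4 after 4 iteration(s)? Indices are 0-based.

v_4 = (0, 9)

v_0 = (1, 0).
v_1 = A·v_0 = (9, 7).
v_2 = A·v_1 = (1, 3).
v_3 = A·v_2 = (3, 8).
v_4 = A·v_3 = (0, 9).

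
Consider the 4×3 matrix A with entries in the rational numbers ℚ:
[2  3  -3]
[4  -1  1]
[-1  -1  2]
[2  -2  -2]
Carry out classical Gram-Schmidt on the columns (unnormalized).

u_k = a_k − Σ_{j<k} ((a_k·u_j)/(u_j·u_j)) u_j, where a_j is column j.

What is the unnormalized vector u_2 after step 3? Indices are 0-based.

u_2 = (-11/17, 339/187, 206/187, -454/187)

Step 1: u_0 = a_0 = (2, 4, -1, 2).
Step 2: u_1 = a_1 − (-1/25)·u_0 = (77/25, -21/25, -26/25, -48/25).
Step 3: u_2 = a_2 − (-8/25)·u_0 − (-104/187)·u_1 = (-11/17, 339/187, 206/187, -454/187).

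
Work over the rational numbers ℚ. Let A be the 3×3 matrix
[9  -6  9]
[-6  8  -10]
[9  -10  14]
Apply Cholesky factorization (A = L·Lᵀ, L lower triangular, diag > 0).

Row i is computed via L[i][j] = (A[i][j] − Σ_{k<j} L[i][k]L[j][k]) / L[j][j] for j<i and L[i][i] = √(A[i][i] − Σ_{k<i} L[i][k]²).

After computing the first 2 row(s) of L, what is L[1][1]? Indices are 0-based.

L[1][1] = 2

Step 1: L[0][0] = √(9) = 3.
  L[1][0] = (-6) / L[0][0] = -2.
Step 2: L[1][1] = √(4) = 2.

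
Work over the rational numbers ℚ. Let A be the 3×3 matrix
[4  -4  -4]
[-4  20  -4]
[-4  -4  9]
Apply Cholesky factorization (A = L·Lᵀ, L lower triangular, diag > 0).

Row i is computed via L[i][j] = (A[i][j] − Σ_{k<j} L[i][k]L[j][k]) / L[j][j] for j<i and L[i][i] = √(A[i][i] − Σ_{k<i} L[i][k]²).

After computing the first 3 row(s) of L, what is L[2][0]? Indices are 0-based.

Step 1: L[0][0] = √(4) = 2.
  L[1][0] = (-4) / L[0][0] = -2.
Step 2: L[1][1] = √(16) = 4.
  L[2][0] = (-4) / L[0][0] = -2.
  L[2][1] = (-8) / L[1][1] = -2.
Step 3: L[2][2] = √(1) = 1.

L[2][0] = -2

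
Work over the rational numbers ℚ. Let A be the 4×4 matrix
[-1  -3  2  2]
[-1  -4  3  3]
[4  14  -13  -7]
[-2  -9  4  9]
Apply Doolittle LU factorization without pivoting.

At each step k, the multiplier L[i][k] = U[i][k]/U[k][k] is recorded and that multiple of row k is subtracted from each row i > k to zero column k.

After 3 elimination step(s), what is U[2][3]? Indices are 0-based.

Step 1: pivot at (0,0) is -1.
  row1 ← row1 − (1)·row0  ⇒  L[1][0]=1, U row1=(0, -1, 1, 1)
  row2 ← row2 − (-4)·row0  ⇒  L[2][0]=-4, U row2=(0, 2, -5, 1)
  row3 ← row3 − (2)·row0  ⇒  L[3][0]=2, U row3=(0, -3, 0, 5)
Step 2: pivot at (1,1) is -1.
  row2 ← row2 − (-2)·row1  ⇒  L[2][1]=-2, U row2=(0, 0, -3, 3)
  row3 ← row3 − (3)·row1  ⇒  L[3][1]=3, U row3=(0, 0, -3, 2)
Step 3: pivot at (2,2) is -3.
  row3 ← row3 − (1)·row2  ⇒  L[3][2]=1, U row3=(0, 0, 0, -1)

U[2][3] = 3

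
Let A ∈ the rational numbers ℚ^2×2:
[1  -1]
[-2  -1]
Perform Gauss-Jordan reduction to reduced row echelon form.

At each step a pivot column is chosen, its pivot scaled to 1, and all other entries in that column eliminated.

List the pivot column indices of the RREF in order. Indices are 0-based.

pivot columns: 0, 1

pivot(0,0)=1: scale R0 → (1, -1)
  clear (1,0): R1 −= (-2)R0 → (0, -3)
pivot(1,1)=-3: scale R1 → (0, 1)
  clear (0,1): R0 −= (-1)R1 → (1, 0)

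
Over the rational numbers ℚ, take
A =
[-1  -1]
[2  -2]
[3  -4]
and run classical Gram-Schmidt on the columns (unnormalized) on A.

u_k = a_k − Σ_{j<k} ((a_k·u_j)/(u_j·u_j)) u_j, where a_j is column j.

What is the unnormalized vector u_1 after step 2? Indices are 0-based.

Step 1: u_0 = a_0 = (-1, 2, 3).
Step 2: u_1 = a_1 − (-15/14)·u_0 = (-29/14, 1/7, -11/14).

u_1 = (-29/14, 1/7, -11/14)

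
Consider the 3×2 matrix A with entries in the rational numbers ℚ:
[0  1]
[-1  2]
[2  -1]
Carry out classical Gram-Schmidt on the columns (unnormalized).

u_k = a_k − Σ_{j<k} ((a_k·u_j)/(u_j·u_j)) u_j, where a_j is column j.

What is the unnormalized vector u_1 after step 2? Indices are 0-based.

u_1 = (1, 6/5, 3/5)

Step 1: u_0 = a_0 = (0, -1, 2).
Step 2: u_1 = a_1 − (-4/5)·u_0 = (1, 6/5, 3/5).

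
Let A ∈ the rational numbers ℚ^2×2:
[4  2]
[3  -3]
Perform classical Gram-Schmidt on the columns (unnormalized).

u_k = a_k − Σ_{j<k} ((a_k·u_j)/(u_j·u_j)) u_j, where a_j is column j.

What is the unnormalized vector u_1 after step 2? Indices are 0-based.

u_1 = (54/25, -72/25)

Step 1: u_0 = a_0 = (4, 3).
Step 2: u_1 = a_1 − (-1/25)·u_0 = (54/25, -72/25).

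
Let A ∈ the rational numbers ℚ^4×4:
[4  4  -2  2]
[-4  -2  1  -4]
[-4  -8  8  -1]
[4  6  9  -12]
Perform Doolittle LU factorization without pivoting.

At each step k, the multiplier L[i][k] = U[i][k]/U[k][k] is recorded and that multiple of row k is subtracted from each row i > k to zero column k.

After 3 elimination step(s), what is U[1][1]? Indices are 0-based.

U[1][1] = 2

Step 1: pivot at (0,0) is 4.
  row1 ← row1 − (-1)·row0  ⇒  L[1][0]=-1, U row1=(0, 2, -1, -2)
  row2 ← row2 − (-1)·row0  ⇒  L[2][0]=-1, U row2=(0, -4, 6, 1)
  row3 ← row3 − (1)·row0  ⇒  L[3][0]=1, U row3=(0, 2, 11, -14)
Step 2: pivot at (1,1) is 2.
  row2 ← row2 − (-2)·row1  ⇒  L[2][1]=-2, U row2=(0, 0, 4, -3)
  row3 ← row3 − (1)·row1  ⇒  L[3][1]=1, U row3=(0, 0, 12, -12)
Step 3: pivot at (2,2) is 4.
  row3 ← row3 − (3)·row2  ⇒  L[3][2]=3, U row3=(0, 0, 0, -3)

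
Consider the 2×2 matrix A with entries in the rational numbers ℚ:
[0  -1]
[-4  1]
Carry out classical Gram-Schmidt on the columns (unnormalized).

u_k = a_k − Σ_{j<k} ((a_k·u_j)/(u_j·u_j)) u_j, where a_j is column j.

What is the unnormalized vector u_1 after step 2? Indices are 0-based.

u_1 = (-1, 0)

Step 1: u_0 = a_0 = (0, -4).
Step 2: u_1 = a_1 − (-1/4)·u_0 = (-1, 0).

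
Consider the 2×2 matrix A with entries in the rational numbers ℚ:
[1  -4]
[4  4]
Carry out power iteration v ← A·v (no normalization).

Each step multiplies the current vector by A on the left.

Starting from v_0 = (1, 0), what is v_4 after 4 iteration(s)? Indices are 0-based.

v_4 = (-175, -300)

v_0 = (1, 0).
v_1 = A·v_0 = (1, 4).
v_2 = A·v_1 = (-15, 20).
v_3 = A·v_2 = (-95, 20).
v_4 = A·v_3 = (-175, -300).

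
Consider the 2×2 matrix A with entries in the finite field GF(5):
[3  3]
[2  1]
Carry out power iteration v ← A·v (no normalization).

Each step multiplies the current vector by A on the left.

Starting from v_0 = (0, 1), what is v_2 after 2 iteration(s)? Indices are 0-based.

v_0 = (0, 1).
v_1 = A·v_0 = (3, 1).
v_2 = A·v_1 = (2, 2).

v_2 = (2, 2)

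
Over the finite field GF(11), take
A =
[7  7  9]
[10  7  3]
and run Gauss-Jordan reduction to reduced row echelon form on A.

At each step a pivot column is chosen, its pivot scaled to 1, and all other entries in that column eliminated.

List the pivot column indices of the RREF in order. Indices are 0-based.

pivot columns: 0, 1

pivot(0,0)=7: scale R0 → (1, 1, 6)
  clear (1,0): R1 −= (10)R0 → (0, 8, 9)
pivot(1,1)=8: scale R1 → (0, 1, 8)
  clear (0,1): R0 −= (1)R1 → (1, 0, 9)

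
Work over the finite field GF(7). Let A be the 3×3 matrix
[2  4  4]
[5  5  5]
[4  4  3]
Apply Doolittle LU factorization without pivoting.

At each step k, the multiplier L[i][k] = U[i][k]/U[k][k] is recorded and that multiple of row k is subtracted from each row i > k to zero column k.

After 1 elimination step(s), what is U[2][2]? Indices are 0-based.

U[2][2] = 2

k=0: U[0][0]=2
  eliminate (1,0): mult=6, new row 1: (0, 2, 2); set L[1][0]=6
  eliminate (2,0): mult=2, new row 2: (0, 3, 2); set L[2][0]=2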